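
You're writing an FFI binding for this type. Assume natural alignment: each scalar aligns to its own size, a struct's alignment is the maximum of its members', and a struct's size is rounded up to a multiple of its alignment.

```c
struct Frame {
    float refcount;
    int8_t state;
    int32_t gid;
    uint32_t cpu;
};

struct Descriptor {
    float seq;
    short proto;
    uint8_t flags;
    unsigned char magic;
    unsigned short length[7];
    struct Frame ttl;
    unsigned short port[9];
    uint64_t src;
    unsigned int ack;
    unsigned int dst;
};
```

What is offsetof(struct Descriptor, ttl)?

Frame: @0: refcount [4B, align 4] → 4; @4: state [1B, align 1] → 5; +3 pad (align 4); @8: gid [4B, align 4] → 12; @12: cpu [4B, align 4] → 16; size 16, align 4
@0: seq [4B, align 4] → 4
@4: proto [2B, align 2] → 6
@6: flags [1B, align 1] → 7
@7: magic [1B, align 1] → 8
@8: length [14B, align 2] → 22
+2 pad (align 4)
@24: ttl [16B, align 4] → 40

24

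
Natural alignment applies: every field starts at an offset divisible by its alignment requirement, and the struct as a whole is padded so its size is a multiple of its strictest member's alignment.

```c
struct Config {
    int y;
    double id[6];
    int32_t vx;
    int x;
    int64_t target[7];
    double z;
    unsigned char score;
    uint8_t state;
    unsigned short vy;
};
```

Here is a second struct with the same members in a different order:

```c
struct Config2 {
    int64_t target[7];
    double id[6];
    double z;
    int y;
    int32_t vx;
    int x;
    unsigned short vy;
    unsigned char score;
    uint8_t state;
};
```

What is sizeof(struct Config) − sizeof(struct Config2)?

@0: y [4B, align 4] → 4
+4 pad (align 8)
@8: id [48B, align 8] → 56
@56: vx [4B, align 4] → 60
@60: x [4B, align 4] → 64
@64: target [56B, align 8] → 120
@120: z [8B, align 8] → 128
@128: score [1B, align 1] → 129
@129: state [1B, align 1] → 130
@130: vy [2B, align 2] → 132
+4 tail pad (align 8)
size 136, align 8
— Config2 —
@0: target [56B, align 8] → 56
@56: id [48B, align 8] → 104
@104: z [8B, align 8] → 112
@112: y [4B, align 4] → 116
@116: vx [4B, align 4] → 120
@120: x [4B, align 4] → 124
@124: vy [2B, align 2] → 126
@126: score [1B, align 1] → 127
@127: state [1B, align 1] → 128
size 128, align 8
136 − 128 = 8

8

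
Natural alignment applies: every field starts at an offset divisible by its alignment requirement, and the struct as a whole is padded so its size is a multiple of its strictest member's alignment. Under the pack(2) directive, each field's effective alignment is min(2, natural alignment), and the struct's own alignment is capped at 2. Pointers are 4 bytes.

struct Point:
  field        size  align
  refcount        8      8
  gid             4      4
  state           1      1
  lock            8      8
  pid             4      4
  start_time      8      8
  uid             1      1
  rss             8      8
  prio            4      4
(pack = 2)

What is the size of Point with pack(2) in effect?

48

@0: refcount [8B, align 2] → 8
@8: gid [4B, align 2] → 12
@12: state [1B, align 1] → 13
+1 pad (align 2)
@14: lock [8B, align 2] → 22
@22: pid [4B, align 2] → 26
@26: start_time [8B, align 2] → 34
@34: uid [1B, align 1] → 35
+1 pad (align 2)
@36: rss [8B, align 2] → 44
@44: prio [4B, align 2] → 48
size 48, align 2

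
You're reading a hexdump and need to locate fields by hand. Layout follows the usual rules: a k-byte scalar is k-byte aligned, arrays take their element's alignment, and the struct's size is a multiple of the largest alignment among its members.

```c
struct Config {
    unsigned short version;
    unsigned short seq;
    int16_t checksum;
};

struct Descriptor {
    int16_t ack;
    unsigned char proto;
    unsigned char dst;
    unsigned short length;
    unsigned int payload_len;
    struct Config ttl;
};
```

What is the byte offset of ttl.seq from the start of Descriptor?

Config: 0..2  version  (2B, 2-aligned); 2..4  seq  (2B, 2-aligned); 4..6  checksum  (2B, 2-aligned); sizeof = 6, alignof = 2
0..2  ack  (2B, 2-aligned)
2..3  proto  (1B, 1-aligned)
3..4  dst  (1B, 1-aligned)
4..6  length  (2B, 2-aligned)
6..8  -- padding (2B)
8..12  payload_len  (4B, 4-aligned)
12..18  ttl  (6B, 2-aligned)
within Config: seq at 2
12 + 2 = 14

14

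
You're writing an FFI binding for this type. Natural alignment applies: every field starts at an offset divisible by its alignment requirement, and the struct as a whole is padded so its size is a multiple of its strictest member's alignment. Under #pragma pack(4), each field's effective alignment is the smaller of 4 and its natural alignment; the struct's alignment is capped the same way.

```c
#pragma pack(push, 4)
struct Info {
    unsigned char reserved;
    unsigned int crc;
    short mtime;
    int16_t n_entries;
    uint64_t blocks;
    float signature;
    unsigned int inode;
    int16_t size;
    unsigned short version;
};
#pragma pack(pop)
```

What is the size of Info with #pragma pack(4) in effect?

32

0..1  reserved  (1B, 1-aligned)
1..4  -- padding (3B)
4..8  crc  (4B, 4-aligned)
8..10  mtime  (2B, 2-aligned)
10..12  n_entries  (2B, 2-aligned)
12..20  blocks  (8B, 4-aligned)
20..24  signature  (4B, 4-aligned)
24..28  inode  (4B, 4-aligned)
28..30  size  (2B, 2-aligned)
30..32  version  (2B, 2-aligned)
sizeof = 32, alignof = 4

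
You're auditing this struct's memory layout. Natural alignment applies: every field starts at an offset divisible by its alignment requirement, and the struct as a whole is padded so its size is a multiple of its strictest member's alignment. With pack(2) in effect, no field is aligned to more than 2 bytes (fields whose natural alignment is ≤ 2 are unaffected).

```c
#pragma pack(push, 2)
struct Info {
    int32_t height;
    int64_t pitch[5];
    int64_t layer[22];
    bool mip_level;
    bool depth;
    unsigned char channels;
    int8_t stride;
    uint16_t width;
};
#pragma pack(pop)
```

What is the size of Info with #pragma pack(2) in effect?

226

height at 0 (size 4, align 2) → ends 4
pitch at 4 (size 40, align 2) → ends 44
layer at 44 (size 176, align 2) → ends 220
mip_level at 220 (size 1, align 1) → ends 221
depth at 221 (size 1, align 1) → ends 222
channels at 222 (size 1, align 1) → ends 223
stride at 223 (size 1, align 1) → ends 224
width at 224 (size 2, align 2) → ends 226
total 226 bytes, alignment 2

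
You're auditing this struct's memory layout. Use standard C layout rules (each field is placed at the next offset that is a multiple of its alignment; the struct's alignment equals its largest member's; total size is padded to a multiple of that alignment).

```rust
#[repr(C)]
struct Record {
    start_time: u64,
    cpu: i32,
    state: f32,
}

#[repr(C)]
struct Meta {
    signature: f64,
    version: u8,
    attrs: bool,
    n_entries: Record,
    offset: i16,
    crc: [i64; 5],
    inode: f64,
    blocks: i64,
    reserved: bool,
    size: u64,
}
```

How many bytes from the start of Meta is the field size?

Record: 0..8  start_time  (8B, 8-aligned); 8..12  cpu  (4B, 4-aligned); 12..16  state  (4B, 4-aligned); sizeof = 16, alignof = 8
0..8  signature  (8B, 8-aligned)
8..9  version  (1B, 1-aligned)
9..10  attrs  (1B, 1-aligned)
10..16  -- padding (6B)
16..32  n_entries  (16B, 8-aligned)
32..34  offset  (2B, 2-aligned)
34..40  -- padding (6B)
40..80  crc  (40B, 8-aligned)
80..88  inode  (8B, 8-aligned)
88..96  blocks  (8B, 8-aligned)
96..97  reserved  (1B, 1-aligned)
97..104  -- padding (7B)
104..112  size  (8B, 8-aligned)

104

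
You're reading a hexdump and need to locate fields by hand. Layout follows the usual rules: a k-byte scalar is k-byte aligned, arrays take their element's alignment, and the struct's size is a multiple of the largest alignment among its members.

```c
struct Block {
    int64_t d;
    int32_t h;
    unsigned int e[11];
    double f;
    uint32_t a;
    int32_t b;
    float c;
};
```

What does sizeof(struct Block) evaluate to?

d at 0 (size 8, align 8) → ends 8
h at 8 (size 4, align 4) → ends 12
e at 12 (size 44, align 4) → ends 56
f at 56 (size 8, align 8) → ends 64
a at 64 (size 4, align 4) → ends 68
b at 68 (size 4, align 4) → ends 72
c at 72 (size 4, align 4) → ends 76
tail pad 4 to reach multiple of 8
total 80 bytes, alignment 8

80 bytes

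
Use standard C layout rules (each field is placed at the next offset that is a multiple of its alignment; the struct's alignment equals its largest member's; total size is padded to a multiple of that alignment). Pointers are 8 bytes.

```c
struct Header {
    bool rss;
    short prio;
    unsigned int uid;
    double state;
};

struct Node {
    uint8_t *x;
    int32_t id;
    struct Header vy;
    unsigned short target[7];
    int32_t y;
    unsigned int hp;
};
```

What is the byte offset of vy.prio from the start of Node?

Header: rss at 0 (size 1, align 1) → ends 1; pad 1 to align 2 for prio; prio at 2 (size 2, align 2) → ends 4; uid at 4 (size 4, align 4) → ends 8; state at 8 (size 8, align 8) → ends 16; total 16 bytes, alignment 8
x at 0 (size 8, align 8) → ends 8
id at 8 (size 4, align 4) → ends 12
pad 4 to align 8 for vy
vy at 16 (size 16, align 8) → ends 32
within Header: prio at 2
16 + 2 = 18

18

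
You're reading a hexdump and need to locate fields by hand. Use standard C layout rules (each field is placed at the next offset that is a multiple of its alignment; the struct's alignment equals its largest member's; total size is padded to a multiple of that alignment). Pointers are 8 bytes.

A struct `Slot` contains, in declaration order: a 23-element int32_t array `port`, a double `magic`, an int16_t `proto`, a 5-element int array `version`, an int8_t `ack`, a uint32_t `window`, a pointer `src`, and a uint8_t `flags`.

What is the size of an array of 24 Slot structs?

3648

@0: port [92B, align 4] → 92
+4 pad (align 8)
@96: magic [8B, align 8] → 104
@104: proto [2B, align 2] → 106
+2 pad (align 4)
@108: version [20B, align 4] → 128
@128: ack [1B, align 1] → 129
+3 pad (align 4)
@132: window [4B, align 4] → 136
@136: src [8B, align 8] → 144
@144: flags [1B, align 1] → 145
+7 tail pad (align 8)
size 152, align 8
array of 24: 24 × 152 = 3648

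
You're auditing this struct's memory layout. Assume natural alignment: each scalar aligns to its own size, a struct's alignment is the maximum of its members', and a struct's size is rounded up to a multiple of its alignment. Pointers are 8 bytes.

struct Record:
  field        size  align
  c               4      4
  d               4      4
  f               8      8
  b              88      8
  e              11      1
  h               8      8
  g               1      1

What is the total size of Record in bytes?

136

c at 0 (size 4, align 4) → ends 4
d at 4 (size 4, align 4) → ends 8
f at 8 (size 8, align 8) → ends 16
b at 16 (size 88, align 8) → ends 104
e at 104 (size 11, align 1) → ends 115
pad 5 to align 8 for h
h at 120 (size 8, align 8) → ends 128
g at 128 (size 1, align 1) → ends 129
tail pad 7 to reach multiple of 8
total 136 bytes, alignment 8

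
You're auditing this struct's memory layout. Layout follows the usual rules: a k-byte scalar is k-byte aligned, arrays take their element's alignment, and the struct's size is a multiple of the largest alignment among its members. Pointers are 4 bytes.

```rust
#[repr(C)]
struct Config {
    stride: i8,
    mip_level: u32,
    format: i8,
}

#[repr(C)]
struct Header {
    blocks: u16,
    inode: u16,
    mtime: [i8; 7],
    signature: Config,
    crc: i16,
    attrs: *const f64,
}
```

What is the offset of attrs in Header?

28

Config: @0: stride [1B, align 1] → 1; +3 pad (align 4); @4: mip_level [4B, align 4] → 8; @8: format [1B, align 1] → 9; +3 tail pad (align 4); size 12, align 4
@0: blocks [2B, align 2] → 2
@2: inode [2B, align 2] → 4
@4: mtime [7B, align 1] → 11
+1 pad (align 4)
@12: signature [12B, align 4] → 24
@24: crc [2B, align 2] → 26
+2 pad (align 4)
@28: attrs [4B, align 4] → 32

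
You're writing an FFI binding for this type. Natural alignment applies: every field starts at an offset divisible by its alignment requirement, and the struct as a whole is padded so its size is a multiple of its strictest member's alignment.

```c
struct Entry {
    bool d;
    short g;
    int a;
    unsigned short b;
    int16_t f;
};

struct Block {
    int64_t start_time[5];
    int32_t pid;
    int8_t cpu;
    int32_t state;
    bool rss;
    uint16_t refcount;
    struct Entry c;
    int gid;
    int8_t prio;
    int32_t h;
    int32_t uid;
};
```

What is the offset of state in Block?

Entry: d at 0 (size 1, align 1) → ends 1; pad 1 to align 2 for g; g at 2 (size 2, align 2) → ends 4; a at 4 (size 4, align 4) → ends 8; b at 8 (size 2, align 2) → ends 10; f at 10 (size 2, align 2) → ends 12; total 12 bytes, alignment 4
start_time at 0 (size 40, align 8) → ends 40
pid at 40 (size 4, align 4) → ends 44
cpu at 44 (size 1, align 1) → ends 45
pad 3 to align 4 for state
state at 48 (size 4, align 4) → ends 52

48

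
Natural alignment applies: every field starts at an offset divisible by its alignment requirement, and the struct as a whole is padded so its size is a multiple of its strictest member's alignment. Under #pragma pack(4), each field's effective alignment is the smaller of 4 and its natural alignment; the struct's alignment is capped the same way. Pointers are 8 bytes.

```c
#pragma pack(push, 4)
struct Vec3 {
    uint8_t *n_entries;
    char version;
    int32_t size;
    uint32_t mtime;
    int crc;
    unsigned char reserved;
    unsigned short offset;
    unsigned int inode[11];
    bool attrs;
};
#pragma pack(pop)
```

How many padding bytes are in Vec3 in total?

@0: n_entries [8B, align 4] → 8
@8: version [1B, align 1] → 9
+3 pad (align 4)
@12: size [4B, align 4] → 16
@16: mtime [4B, align 4] → 20
@20: crc [4B, align 4] → 24
@24: reserved [1B, align 1] → 25
+1 pad (align 2)
@26: offset [2B, align 2] → 28
@28: inode [44B, align 4] → 72
@72: attrs [1B, align 1] → 73
+3 tail pad (align 4)
size 76, align 4
data bytes 69, size 76 → padding 7

7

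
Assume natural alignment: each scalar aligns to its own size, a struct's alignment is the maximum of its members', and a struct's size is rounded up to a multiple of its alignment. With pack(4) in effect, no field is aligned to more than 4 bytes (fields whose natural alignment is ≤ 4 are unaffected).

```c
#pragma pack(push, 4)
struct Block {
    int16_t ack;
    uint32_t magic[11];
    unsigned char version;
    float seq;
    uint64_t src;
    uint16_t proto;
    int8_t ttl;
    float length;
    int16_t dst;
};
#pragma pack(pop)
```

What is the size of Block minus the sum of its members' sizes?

8

@0: ack [2B, align 2] → 2
+2 pad (align 4)
@4: magic [44B, align 4] → 48
@48: version [1B, align 1] → 49
+3 pad (align 4)
@52: seq [4B, align 4] → 56
@56: src [8B, align 4] → 64
@64: proto [2B, align 2] → 66
@66: ttl [1B, align 1] → 67
+1 pad (align 4)
@68: length [4B, align 4] → 72
@72: dst [2B, align 2] → 74
+2 tail pad (align 4)
size 76, align 4
data bytes 68, size 76 → padding 8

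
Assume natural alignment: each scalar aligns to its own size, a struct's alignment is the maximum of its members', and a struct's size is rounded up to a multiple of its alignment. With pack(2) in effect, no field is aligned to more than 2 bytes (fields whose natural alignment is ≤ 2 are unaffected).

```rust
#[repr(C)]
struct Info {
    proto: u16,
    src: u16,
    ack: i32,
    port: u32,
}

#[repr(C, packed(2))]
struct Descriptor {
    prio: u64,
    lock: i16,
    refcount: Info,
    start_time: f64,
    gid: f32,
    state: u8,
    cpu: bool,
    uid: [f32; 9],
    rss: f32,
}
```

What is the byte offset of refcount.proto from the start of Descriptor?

10

Info: proto at 0 (size 2, align 2) → ends 2; src at 2 (size 2, align 2) → ends 4; ack at 4 (size 4, align 4) → ends 8; port at 8 (size 4, align 4) → ends 12; total 12 bytes, alignment 4
prio at 0 (size 8, align 2) → ends 8
lock at 8 (size 2, align 2) → ends 10
refcount at 10 (size 12, align 2) → ends 22
within Info: proto at 0
10 + 0 = 10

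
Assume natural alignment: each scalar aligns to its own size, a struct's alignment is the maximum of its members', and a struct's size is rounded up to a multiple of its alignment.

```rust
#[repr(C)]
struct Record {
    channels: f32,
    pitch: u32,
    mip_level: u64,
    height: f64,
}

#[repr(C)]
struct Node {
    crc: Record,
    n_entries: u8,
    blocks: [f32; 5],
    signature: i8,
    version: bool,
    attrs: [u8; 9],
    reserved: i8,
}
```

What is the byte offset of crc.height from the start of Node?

16

Record: 0..4  channels  (4B, 4-aligned); 4..8  pitch  (4B, 4-aligned); 8..16  mip_level  (8B, 8-aligned); 16..24  height  (8B, 8-aligned); sizeof = 24, alignof = 8
0..24  crc  (24B, 8-aligned)
within Record: height at 16
0 + 16 = 16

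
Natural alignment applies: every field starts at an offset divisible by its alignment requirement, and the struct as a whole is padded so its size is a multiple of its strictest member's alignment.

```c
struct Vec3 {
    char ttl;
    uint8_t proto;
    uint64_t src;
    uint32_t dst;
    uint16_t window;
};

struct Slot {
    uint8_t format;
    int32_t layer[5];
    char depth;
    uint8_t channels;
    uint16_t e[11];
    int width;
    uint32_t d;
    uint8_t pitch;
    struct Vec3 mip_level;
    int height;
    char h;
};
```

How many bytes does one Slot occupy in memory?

96 bytes

Vec3: ttl at 0 (size 1, align 1) → ends 1; proto at 1 (size 1, align 1) → ends 2; pad 6 to align 8 for src; src at 8 (size 8, align 8) → ends 16; dst at 16 (size 4, align 4) → ends 20; window at 20 (size 2, align 2) → ends 22; tail pad 2 to reach multiple of 8; total 24 bytes, alignment 8
format at 0 (size 1, align 1) → ends 1
pad 3 to align 4 for layer
layer at 4 (size 20, align 4) → ends 24
depth at 24 (size 1, align 1) → ends 25
channels at 25 (size 1, align 1) → ends 26
e at 26 (size 22, align 2) → ends 48
width at 48 (size 4, align 4) → ends 52
d at 52 (size 4, align 4) → ends 56
pitch at 56 (size 1, align 1) → ends 57
pad 7 to align 8 for mip_level
mip_level at 64 (size 24, align 8) → ends 88
height at 88 (size 4, align 4) → ends 92
h at 92 (size 1, align 1) → ends 93
tail pad 3 to reach multiple of 8
total 96 bytes, alignment 8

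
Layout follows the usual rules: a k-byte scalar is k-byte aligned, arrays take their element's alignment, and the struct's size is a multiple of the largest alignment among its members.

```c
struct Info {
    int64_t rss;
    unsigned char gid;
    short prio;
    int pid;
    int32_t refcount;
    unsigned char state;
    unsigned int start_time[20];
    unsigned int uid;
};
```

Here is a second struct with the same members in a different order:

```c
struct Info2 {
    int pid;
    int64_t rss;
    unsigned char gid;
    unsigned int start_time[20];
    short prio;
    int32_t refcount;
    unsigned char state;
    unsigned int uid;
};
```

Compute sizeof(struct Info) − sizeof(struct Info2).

rss at 0 (size 8, align 8) → ends 8
gid at 8 (size 1, align 1) → ends 9
pad 1 to align 2 for prio
prio at 10 (size 2, align 2) → ends 12
pid at 12 (size 4, align 4) → ends 16
refcount at 16 (size 4, align 4) → ends 20
state at 20 (size 1, align 1) → ends 21
pad 3 to align 4 for start_time
start_time at 24 (size 80, align 4) → ends 104
uid at 104 (size 4, align 4) → ends 108
tail pad 4 to reach multiple of 8
total 112 bytes, alignment 8
— Info2 —
pid at 0 (size 4, align 4) → ends 4
pad 4 to align 8 for rss
rss at 8 (size 8, align 8) → ends 16
gid at 16 (size 1, align 1) → ends 17
pad 3 to align 4 for start_time
start_time at 20 (size 80, align 4) → ends 100
prio at 100 (size 2, align 2) → ends 102
pad 2 to align 4 for refcount
refcount at 104 (size 4, align 4) → ends 108
state at 108 (size 1, align 1) → ends 109
pad 3 to align 4 for uid
uid at 112 (size 4, align 4) → ends 116
tail pad 4 to reach multiple of 8
total 120 bytes, alignment 8
112 − 120 = -8

-8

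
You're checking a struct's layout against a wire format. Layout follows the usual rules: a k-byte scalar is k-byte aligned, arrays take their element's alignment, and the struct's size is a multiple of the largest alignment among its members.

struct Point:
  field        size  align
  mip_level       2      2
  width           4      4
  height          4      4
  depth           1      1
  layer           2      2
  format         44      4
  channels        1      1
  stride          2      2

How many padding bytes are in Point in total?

4

0..2  mip_level  (2B, 2-aligned)
2..4  -- padding (2B)
4..8  width  (4B, 4-aligned)
8..12  height  (4B, 4-aligned)
12..13  depth  (1B, 1-aligned)
13..14  -- padding (1B)
14..16  layer  (2B, 2-aligned)
16..60  format  (44B, 4-aligned)
60..61  channels  (1B, 1-aligned)
61..62  -- padding (1B)
62..64  stride  (2B, 2-aligned)
sizeof = 64, alignof = 4
data bytes 60, size 64 → padding 4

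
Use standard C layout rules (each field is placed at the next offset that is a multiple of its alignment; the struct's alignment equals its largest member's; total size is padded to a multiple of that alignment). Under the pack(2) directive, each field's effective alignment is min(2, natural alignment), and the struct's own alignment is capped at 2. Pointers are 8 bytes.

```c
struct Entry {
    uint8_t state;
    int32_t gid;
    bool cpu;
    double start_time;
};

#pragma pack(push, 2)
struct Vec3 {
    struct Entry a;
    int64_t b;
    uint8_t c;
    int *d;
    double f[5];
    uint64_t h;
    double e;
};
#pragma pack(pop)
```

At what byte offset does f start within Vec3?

42

Entry: state at 0 (size 1, align 1) → ends 1; pad 3 to align 4 for gid; gid at 4 (size 4, align 4) → ends 8; cpu at 8 (size 1, align 1) → ends 9; pad 7 to align 8 for start_time; start_time at 16 (size 8, align 8) → ends 24; total 24 bytes, alignment 8
a at 0 (size 24, align 2) → ends 24
b at 24 (size 8, align 2) → ends 32
c at 32 (size 1, align 1) → ends 33
pad 1 to align 2 for d
d at 34 (size 8, align 2) → ends 42
f at 42 (size 40, align 2) → ends 82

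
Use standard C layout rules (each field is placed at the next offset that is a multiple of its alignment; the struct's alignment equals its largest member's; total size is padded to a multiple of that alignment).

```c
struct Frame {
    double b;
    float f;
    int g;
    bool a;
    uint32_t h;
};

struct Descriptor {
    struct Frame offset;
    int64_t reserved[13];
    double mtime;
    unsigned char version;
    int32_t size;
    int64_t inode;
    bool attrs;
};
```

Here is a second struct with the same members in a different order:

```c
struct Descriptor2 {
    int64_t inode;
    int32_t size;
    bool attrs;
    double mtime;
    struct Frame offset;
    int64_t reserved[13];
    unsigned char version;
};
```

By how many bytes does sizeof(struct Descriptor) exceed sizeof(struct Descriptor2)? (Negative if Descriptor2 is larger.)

0

Frame: 0..8  b  (8B, 8-aligned); 8..12  f  (4B, 4-aligned); 12..16  g  (4B, 4-aligned); 16..17  a  (1B, 1-aligned); 17..20  -- padding (3B); 20..24  h  (4B, 4-aligned); sizeof = 24, alignof = 8
0..24  offset  (24B, 8-aligned)
24..128  reserved  (104B, 8-aligned)
128..136  mtime  (8B, 8-aligned)
136..137  version  (1B, 1-aligned)
137..140  -- padding (3B)
140..144  size  (4B, 4-aligned)
144..152  inode  (8B, 8-aligned)
152..153  attrs  (1B, 1-aligned)
153..160  -- tail padding (7B)
sizeof = 160, alignof = 8
— Descriptor2 —
0..8  inode  (8B, 8-aligned)
8..12  size  (4B, 4-aligned)
12..13  attrs  (1B, 1-aligned)
13..16  -- padding (3B)
16..24  mtime  (8B, 8-aligned)
24..48  offset  (24B, 8-aligned)
48..152  reserved  (104B, 8-aligned)
152..153  version  (1B, 1-aligned)
153..160  -- tail padding (7B)
sizeof = 160, alignof = 8
160 − 160 = 0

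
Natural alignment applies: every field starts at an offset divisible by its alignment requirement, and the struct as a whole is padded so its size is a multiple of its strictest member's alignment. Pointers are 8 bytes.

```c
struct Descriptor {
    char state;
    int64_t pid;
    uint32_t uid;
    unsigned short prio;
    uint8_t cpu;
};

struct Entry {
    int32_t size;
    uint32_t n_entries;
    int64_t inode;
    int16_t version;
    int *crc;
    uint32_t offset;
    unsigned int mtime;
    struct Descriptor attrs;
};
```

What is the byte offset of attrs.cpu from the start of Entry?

62

Descriptor: @0: state [1B, align 1] → 1; +7 pad (align 8); @8: pid [8B, align 8] → 16; @16: uid [4B, align 4] → 20; @20: prio [2B, align 2] → 22; @22: cpu [1B, align 1] → 23; +1 tail pad (align 8); size 24, align 8
@0: size [4B, align 4] → 4
@4: n_entries [4B, align 4] → 8
@8: inode [8B, align 8] → 16
@16: version [2B, align 2] → 18
+6 pad (align 8)
@24: crc [8B, align 8] → 32
@32: offset [4B, align 4] → 36
@36: mtime [4B, align 4] → 40
@40: attrs [24B, align 8] → 64
within Descriptor: cpu at 22
40 + 22 = 62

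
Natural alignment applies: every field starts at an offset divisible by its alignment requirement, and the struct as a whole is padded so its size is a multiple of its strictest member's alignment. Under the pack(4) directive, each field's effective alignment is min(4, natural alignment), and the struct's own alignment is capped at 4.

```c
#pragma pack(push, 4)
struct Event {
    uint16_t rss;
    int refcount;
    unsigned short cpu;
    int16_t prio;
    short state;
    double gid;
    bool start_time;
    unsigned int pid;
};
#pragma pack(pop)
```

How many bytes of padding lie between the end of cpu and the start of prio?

0

@0: rss [2B, align 2] → 2
+2 pad (align 4)
@4: refcount [4B, align 4] → 8
@8: cpu [2B, align 2] → 10
@10: prio [2B, align 2] → 12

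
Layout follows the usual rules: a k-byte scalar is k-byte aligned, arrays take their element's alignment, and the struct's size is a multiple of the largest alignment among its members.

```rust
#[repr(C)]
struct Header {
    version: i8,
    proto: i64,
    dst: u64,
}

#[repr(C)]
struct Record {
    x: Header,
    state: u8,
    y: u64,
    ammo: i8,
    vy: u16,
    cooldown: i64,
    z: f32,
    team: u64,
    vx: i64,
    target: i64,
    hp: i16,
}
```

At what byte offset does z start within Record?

Header: 0..1  version  (1B, 1-aligned); 1..8  -- padding (7B); 8..16  proto  (8B, 8-aligned); 16..24  dst  (8B, 8-aligned); sizeof = 24, alignof = 8
0..24  x  (24B, 8-aligned)
24..25  state  (1B, 1-aligned)
25..32  -- padding (7B)
32..40  y  (8B, 8-aligned)
40..41  ammo  (1B, 1-aligned)
41..42  -- padding (1B)
42..44  vy  (2B, 2-aligned)
44..48  -- padding (4B)
48..56  cooldown  (8B, 8-aligned)
56..60  z  (4B, 4-aligned)

56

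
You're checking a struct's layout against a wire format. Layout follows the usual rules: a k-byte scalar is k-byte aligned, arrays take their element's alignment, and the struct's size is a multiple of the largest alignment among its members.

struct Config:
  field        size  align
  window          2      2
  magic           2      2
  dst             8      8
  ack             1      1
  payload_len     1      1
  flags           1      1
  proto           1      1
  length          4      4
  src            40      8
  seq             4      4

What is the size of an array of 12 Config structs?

864

0..2  window  (2B, 2-aligned)
2..4  magic  (2B, 2-aligned)
4..8  -- padding (4B)
8..16  dst  (8B, 8-aligned)
16..17  ack  (1B, 1-aligned)
17..18  payload_len  (1B, 1-aligned)
18..19  flags  (1B, 1-aligned)
19..20  proto  (1B, 1-aligned)
20..24  length  (4B, 4-aligned)
24..64  src  (40B, 8-aligned)
64..68  seq  (4B, 4-aligned)
68..72  -- tail padding (4B)
sizeof = 72, alignof = 8
array of 12: 12 × 72 = 864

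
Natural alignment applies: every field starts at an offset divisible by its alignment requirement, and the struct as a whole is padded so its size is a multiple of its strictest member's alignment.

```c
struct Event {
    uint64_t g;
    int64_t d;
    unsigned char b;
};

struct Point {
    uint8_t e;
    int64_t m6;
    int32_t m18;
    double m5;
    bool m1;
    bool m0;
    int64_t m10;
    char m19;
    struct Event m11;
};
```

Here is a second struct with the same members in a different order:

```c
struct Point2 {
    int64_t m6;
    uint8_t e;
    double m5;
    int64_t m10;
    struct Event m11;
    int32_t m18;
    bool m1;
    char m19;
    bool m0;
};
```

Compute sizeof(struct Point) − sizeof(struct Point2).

16

Event: @0: g [8B, align 8] → 8; @8: d [8B, align 8] → 16; @16: b [1B, align 1] → 17; +7 tail pad (align 8); size 24, align 8
@0: e [1B, align 1] → 1
+7 pad (align 8)
@8: m6 [8B, align 8] → 16
@16: m18 [4B, align 4] → 20
+4 pad (align 8)
@24: m5 [8B, align 8] → 32
@32: m1 [1B, align 1] → 33
@33: m0 [1B, align 1] → 34
+6 pad (align 8)
@40: m10 [8B, align 8] → 48
@48: m19 [1B, align 1] → 49
+7 pad (align 8)
@56: m11 [24B, align 8] → 80
size 80, align 8
— Point2 —
@0: m6 [8B, align 8] → 8
@8: e [1B, align 1] → 9
+7 pad (align 8)
@16: m5 [8B, align 8] → 24
@24: m10 [8B, align 8] → 32
@32: m11 [24B, align 8] → 56
@56: m18 [4B, align 4] → 60
@60: m1 [1B, align 1] → 61
@61: m19 [1B, align 1] → 62
@62: m0 [1B, align 1] → 63
+1 tail pad (align 8)
size 64, align 8
80 − 64 = 16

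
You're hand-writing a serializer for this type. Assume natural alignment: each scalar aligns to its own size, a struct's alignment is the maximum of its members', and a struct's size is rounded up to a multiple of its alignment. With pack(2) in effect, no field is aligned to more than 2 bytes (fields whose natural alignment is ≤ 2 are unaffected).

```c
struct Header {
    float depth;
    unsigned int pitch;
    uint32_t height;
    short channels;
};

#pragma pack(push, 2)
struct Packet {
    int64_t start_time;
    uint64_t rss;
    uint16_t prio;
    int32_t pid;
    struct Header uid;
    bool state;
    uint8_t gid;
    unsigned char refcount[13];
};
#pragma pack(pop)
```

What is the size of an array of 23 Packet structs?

1242

Header: 0..4  depth  (4B, 4-aligned); 4..8  pitch  (4B, 4-aligned); 8..12  height  (4B, 4-aligned); 12..14  channels  (2B, 2-aligned); 14..16  -- tail padding (2B); sizeof = 16, alignof = 4
0..8  start_time  (8B, 2-aligned)
8..16  rss  (8B, 2-aligned)
16..18  prio  (2B, 2-aligned)
18..22  pid  (4B, 2-aligned)
22..38  uid  (16B, 2-aligned)
38..39  state  (1B, 1-aligned)
39..40  gid  (1B, 1-aligned)
40..53  refcount  (13B, 1-aligned)
53..54  -- tail padding (1B)
sizeof = 54, alignof = 2
array of 23: 23 × 54 = 1242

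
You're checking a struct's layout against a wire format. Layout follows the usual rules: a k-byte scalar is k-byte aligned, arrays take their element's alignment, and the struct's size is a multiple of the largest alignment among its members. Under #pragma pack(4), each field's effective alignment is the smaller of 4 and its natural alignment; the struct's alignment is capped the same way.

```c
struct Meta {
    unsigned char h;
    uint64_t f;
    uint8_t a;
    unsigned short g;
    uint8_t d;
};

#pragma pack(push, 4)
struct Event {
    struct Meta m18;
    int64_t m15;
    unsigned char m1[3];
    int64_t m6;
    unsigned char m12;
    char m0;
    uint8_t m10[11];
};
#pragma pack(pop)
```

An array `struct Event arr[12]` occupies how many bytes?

Meta: h at 0 (size 1, align 1) → ends 1; pad 7 to align 8 for f; f at 8 (size 8, align 8) → ends 16; a at 16 (size 1, align 1) → ends 17; pad 1 to align 2 for g; g at 18 (size 2, align 2) → ends 20; d at 20 (size 1, align 1) → ends 21; tail pad 3 to reach multiple of 8; total 24 bytes, alignment 8
m18 at 0 (size 24, align 4) → ends 24
m15 at 24 (size 8, align 4) → ends 32
m1 at 32 (size 3, align 1) → ends 35
pad 1 to align 4 for m6
m6 at 36 (size 8, align 4) → ends 44
m12 at 44 (size 1, align 1) → ends 45
m0 at 45 (size 1, align 1) → ends 46
m10 at 46 (size 11, align 1) → ends 57
tail pad 3 to reach multiple of 4
total 60 bytes, alignment 4
array of 12: 12 × 60 = 720

720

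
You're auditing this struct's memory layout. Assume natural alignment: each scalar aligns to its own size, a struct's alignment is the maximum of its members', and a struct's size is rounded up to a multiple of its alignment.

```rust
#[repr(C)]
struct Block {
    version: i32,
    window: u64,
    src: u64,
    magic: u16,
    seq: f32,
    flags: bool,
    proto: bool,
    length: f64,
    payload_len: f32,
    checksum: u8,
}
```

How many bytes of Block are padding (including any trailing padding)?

0..4  version  (4B, 4-aligned)
4..8  -- padding (4B)
8..16  window  (8B, 8-aligned)
16..24  src  (8B, 8-aligned)
24..26  magic  (2B, 2-aligned)
26..28  -- padding (2B)
28..32  seq  (4B, 4-aligned)
32..33  flags  (1B, 1-aligned)
33..34  proto  (1B, 1-aligned)
34..40  -- padding (6B)
40..48  length  (8B, 8-aligned)
48..52  payload_len  (4B, 4-aligned)
52..53  checksum  (1B, 1-aligned)
53..56  -- tail padding (3B)
sizeof = 56, alignof = 8
data bytes 41, size 56 → padding 15

15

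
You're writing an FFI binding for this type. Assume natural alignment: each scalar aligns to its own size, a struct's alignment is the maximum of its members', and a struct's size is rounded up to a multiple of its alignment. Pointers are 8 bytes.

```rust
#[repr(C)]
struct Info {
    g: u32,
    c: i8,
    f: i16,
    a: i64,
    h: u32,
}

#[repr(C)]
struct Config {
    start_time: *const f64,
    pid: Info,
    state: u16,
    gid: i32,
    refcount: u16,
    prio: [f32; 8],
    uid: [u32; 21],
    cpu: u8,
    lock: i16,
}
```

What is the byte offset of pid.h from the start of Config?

24

Info: 0..4  g  (4B, 4-aligned); 4..5  c  (1B, 1-aligned); 5..6  -- padding (1B); 6..8  f  (2B, 2-aligned); 8..16  a  (8B, 8-aligned); 16..20  h  (4B, 4-aligned); 20..24  -- tail padding (4B); sizeof = 24, alignof = 8
0..8  start_time  (8B, 8-aligned)
8..32  pid  (24B, 8-aligned)
within Info: h at 16
8 + 16 = 24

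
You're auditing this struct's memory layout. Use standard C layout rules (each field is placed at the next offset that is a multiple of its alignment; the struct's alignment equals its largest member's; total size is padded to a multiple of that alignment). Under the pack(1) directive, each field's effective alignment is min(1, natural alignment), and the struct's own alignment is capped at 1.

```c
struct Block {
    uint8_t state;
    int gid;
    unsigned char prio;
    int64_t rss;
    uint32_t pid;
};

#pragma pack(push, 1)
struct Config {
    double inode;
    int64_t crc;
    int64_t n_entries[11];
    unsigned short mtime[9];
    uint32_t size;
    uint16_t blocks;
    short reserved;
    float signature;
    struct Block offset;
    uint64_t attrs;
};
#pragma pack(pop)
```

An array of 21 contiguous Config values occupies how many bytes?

Block: state at 0 (size 1, align 1) → ends 1; pad 3 to align 4 for gid; gid at 4 (size 4, align 4) → ends 8; prio at 8 (size 1, align 1) → ends 9; pad 7 to align 8 for rss; rss at 16 (size 8, align 8) → ends 24; pid at 24 (size 4, align 4) → ends 28; tail pad 4 to reach multiple of 8; total 32 bytes, alignment 8
inode at 0 (size 8, align 1) → ends 8
crc at 8 (size 8, align 1) → ends 16
n_entries at 16 (size 88, align 1) → ends 104
mtime at 104 (size 18, align 1) → ends 122
size at 122 (size 4, align 1) → ends 126
blocks at 126 (size 2, align 1) → ends 128
reserved at 128 (size 2, align 1) → ends 130
signature at 130 (size 4, align 1) → ends 134
offset at 134 (size 32, align 1) → ends 166
attrs at 166 (size 8, align 1) → ends 174
total 174 bytes, alignment 1
array of 21: 21 × 174 = 3654

3654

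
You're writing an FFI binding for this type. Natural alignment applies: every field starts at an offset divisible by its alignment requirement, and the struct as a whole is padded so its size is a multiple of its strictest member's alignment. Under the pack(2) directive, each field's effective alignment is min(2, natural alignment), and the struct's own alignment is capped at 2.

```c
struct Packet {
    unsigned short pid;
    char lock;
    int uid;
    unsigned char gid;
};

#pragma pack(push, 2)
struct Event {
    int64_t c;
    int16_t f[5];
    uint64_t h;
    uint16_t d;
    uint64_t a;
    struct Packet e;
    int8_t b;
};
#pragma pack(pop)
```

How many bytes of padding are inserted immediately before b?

0

Packet: pid at 0 (size 2, align 2) → ends 2; lock at 2 (size 1, align 1) → ends 3; pad 1 to align 4 for uid; uid at 4 (size 4, align 4) → ends 8; gid at 8 (size 1, align 1) → ends 9; tail pad 3 to reach multiple of 4; total 12 bytes, alignment 4
c at 0 (size 8, align 2) → ends 8
f at 8 (size 10, align 2) → ends 18
h at 18 (size 8, align 2) → ends 26
d at 26 (size 2, align 2) → ends 28
a at 28 (size 8, align 2) → ends 36
e at 36 (size 12, align 2) → ends 48
b at 48 (size 1, align 1) → ends 49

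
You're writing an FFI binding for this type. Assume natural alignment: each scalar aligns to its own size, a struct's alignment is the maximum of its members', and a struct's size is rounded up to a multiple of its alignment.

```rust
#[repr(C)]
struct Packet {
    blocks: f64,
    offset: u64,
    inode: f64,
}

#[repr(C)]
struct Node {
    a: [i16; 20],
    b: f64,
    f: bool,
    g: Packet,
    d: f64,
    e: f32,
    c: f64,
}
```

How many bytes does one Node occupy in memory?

Packet: @0: blocks [8B, align 8] → 8; @8: offset [8B, align 8] → 16; @16: inode [8B, align 8] → 24; size 24, align 8
@0: a [40B, align 2] → 40
@40: b [8B, align 8] → 48
@48: f [1B, align 1] → 49
+7 pad (align 8)
@56: g [24B, align 8] → 80
@80: d [8B, align 8] → 88
@88: e [4B, align 4] → 92
+4 pad (align 8)
@96: c [8B, align 8] → 104
size 104, align 8

104 bytes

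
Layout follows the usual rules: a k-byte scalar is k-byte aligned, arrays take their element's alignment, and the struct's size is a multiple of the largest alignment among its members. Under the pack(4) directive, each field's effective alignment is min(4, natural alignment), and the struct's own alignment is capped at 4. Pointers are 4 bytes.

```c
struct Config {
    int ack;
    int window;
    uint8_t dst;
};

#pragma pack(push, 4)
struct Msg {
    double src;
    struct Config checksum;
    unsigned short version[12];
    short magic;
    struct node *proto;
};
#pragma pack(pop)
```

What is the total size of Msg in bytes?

52

Config: 0..4  ack  (4B, 4-aligned); 4..8  window  (4B, 4-aligned); 8..9  dst  (1B, 1-aligned); 9..12  -- tail padding (3B); sizeof = 12, alignof = 4
0..8  src  (8B, 4-aligned)
8..20  checksum  (12B, 4-aligned)
20..44  version  (24B, 2-aligned)
44..46  magic  (2B, 2-aligned)
46..48  -- padding (2B)
48..52  proto  (4B, 4-aligned)
sizeof = 52, alignof = 4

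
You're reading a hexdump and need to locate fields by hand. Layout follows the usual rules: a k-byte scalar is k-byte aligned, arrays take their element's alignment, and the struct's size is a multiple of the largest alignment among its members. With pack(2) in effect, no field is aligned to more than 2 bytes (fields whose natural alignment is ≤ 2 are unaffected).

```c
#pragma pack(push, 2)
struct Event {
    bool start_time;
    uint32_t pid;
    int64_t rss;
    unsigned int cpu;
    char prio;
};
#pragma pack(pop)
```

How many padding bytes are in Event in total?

2

0..1  start_time  (1B, 1-aligned)
1..2  -- padding (1B)
2..6  pid  (4B, 2-aligned)
6..14  rss  (8B, 2-aligned)
14..18  cpu  (4B, 2-aligned)
18..19  prio  (1B, 1-aligned)
19..20  -- tail padding (1B)
sizeof = 20, alignof = 2
data bytes 18, size 20 → padding 2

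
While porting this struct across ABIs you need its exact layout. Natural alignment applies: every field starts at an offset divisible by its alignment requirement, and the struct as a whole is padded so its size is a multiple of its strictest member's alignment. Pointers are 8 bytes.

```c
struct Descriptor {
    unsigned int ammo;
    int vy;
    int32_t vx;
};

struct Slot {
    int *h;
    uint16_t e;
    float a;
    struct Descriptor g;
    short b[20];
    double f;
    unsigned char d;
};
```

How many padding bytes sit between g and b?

Descriptor: @0: ammo [4B, align 4] → 4; @4: vy [4B, align 4] → 8; @8: vx [4B, align 4] → 12; size 12, align 4
@0: h [8B, align 8] → 8
@8: e [2B, align 2] → 10
+2 pad (align 4)
@12: a [4B, align 4] → 16
@16: g [12B, align 4] → 28
@28: b [40B, align 2] → 68

0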